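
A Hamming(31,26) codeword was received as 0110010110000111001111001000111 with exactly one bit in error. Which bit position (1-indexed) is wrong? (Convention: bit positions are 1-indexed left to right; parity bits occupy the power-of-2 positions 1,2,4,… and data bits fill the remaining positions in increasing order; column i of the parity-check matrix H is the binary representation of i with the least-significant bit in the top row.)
Syndrome s = H · r^T (mod 2), r = 0110010110000111001111001000111:
  s[0] = (1010101010101010101010101010101)·(0110010110000111001111001000111) mod 2 = 0+0+1+0+0+0+0+0+1+0+0+0+0+0+1+0+0+0+1+0+1+0+0+0+1+0+0+0+1+0+1 mod 2 = 0
  s[1] = (0110011001100110011001100110011)·(0110010110000111001111001000111) mod 2 = 0+1+1+0+0+1+0+0+0+0+0+0+0+1+1+0+0+0+1+0+0+1+0+0+0+0+0+0+0+1+1 mod 2 = 1
  s[2] = (0001111000011110000111100001111)·(0110010110000111001111001000111) mod 2 = 0+0+0+0+0+1+0+0+0+0+0+0+0+1+1+0+0+0+0+1+1+1+0+0+0+0+0+0+1+1+1 mod 2 = 1
  s[3] = (0000000111111110000000011111111)·(0110010110000111001111001000111) mod 2 = 0+0+0+0+0+0+0+1+1+0+0+0+0+1+1+0+0+0+0+0+0+0+0+0+1+0+0+0+1+1+1 mod 2 = 0
  s[4] = (0000000000000001111111111111111)·(0110010110000111001111001000111) mod 2 = 0+0+0+0+0+0+0+0+0+0+0+0+0+0+0+1+0+0+1+1+1+1+0+0+1+0+0+0+1+1+1 mod 2 = 1
Syndrome = 01101
Column i of H is the binary representation of i, so the syndrome is the binary index of the flipped bit.
Read s = 01101 with s[0] as LSB: 0·2^0 + 1·2^1 + 1·2^2 + 0·2^3 + 1·2^4 = 22.
Error is at bit position 22.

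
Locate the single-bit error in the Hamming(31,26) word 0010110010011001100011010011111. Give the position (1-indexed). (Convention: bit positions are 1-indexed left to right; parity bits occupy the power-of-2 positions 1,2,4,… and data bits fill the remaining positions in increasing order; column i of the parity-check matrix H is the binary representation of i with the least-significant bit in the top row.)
Syndrome s = H · r^T (mod 2), r = 0010110010011001100011010011111:
  s[0] = (1010101010101010101010101010101)·(0010110010011001100011010011111) mod 2 = 0+0+1+0+1+0+0+0+1+0+0+0+1+0+0+0+1+0+0+0+1+0+0+0+0+0+1+0+1+0+1 mod 2 = 1
  s[1] = (0110011001100110011001100110011)·(0010110010011001100011010011111) mod 2 = 0+0+1+0+0+1+0+0+0+0+0+0+0+0+0+0+0+0+0+0+0+1+0+0+0+0+1+0+0+1+1 mod 2 = 0
  s[2] = (0001111000011110000111100001111)·(0010110010011001100011010011111) mod 2 = 0+0+0+0+1+1+0+0+0+0+0+1+1+0+0+0+0+0+0+0+1+1+0+0+0+0+0+1+1+1+1 mod 2 = 0
  s[3] = (0000000111111110000000011111111)·(0010110010011001100011010011111) mod 2 = 0+0+0+0+0+0+0+0+1+0+0+1+1+0+0+0+0+0+0+0+0+0+0+1+0+0+1+1+1+1+1 mod 2 = 1
  s[4] = (0000000000000001111111111111111)·(0010110010011001100011010011111) mod 2 = 0+0+0+0+0+0+0+0+0+0+0+0+0+0+0+1+1+0+0+0+1+1+0+1+0+0+1+1+1+1+1 mod 2 = 0
Syndrome = 10010
Column i of H is the binary representation of i, so the syndrome is the binary index of the flipped bit.
Read s = 10010 with s[0] as LSB: 1·2^0 + 0·2^1 + 0·2^2 + 1·2^3 + 0·2^4 = 9.
Error is at bit position 9.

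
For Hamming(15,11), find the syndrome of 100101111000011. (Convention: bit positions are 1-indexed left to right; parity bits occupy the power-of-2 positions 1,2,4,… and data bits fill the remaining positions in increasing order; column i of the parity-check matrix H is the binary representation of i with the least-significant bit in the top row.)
Syndrome s = H · r^T (mod 2), r = 100101111000011:
  s[0] = (101010101010101)·(100101111000011) mod 2 = 1+0+0+0+0+0+1+0+1+0+0+0+0+0+1 mod 2 = 0
  s[1] = (011001100110011)·(100101111000011) mod 2 = 0+0+0+0+0+1+1+0+0+0+0+0+0+1+1 mod 2 = 0
  s[2] = (000111100001111)·(100101111000011) mod 2 = 0+0+0+1+0+1+1+0+0+0+0+0+0+1+1 mod 2 = 1
  s[3] = (000000011111111)·(100101111000011) mod 2 = 0+0+0+0+0+0+0+1+1+0+0+0+0+1+1 mod 2 = 0
Syndrome = 0010
Non-zero syndrome: error at position 4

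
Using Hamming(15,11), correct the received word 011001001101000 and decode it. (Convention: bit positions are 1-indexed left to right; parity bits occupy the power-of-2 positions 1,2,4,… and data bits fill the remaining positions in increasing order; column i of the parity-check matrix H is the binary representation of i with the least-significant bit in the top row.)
Syndrome s = H · r^T (mod 2), r = 011001001101000:
  s[0] = (101010101010101)·(011001001101000) mod 2 = 0+0+1+0+0+0+0+0+1+0+0+0+0+0+0 mod 2 = 0
  s[1] = (011001100110011)·(011001001101000) mod 2 = 0+1+1+0+0+1+0+0+0+1+0+0+0+0+0 mod 2 = 0
  s[2] = (000111100001111)·(011001001101000) mod 2 = 0+0+0+0+0+1+0+0+0+0+0+1+0+0+0 mod 2 = 0
  s[3] = (000000011111111)·(011001001101000) mod 2 = 0+0+0+0+0+0+0+0+1+1+0+1+0+0+0 mod 2 = 1
Syndrome = 0001
Column 8 of H equals this syndrome → error at bit 8 (1-indexed).
Flip bit 8: 011001001101000 → 011001011101000
Extract data bits at positions {3,5,6,7,9,10,11,12,13,14,15}: 10101101000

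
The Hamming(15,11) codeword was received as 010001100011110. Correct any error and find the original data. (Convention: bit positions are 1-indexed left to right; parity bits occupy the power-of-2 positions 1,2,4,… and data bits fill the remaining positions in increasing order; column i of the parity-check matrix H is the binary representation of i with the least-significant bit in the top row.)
Syndrome s = H · r^T (mod 2), r = 010001100011110:
  s[0] = (101010101010101)·(010001100011110) mod 2 = 0+0+0+0+0+0+1+0+0+0+1+0+1+0+0 mod 2 = 1
  s[1] = (011001100110011)·(010001100011110) mod 2 = 0+1+0+0+0+1+1+0+0+0+1+0+0+1+0 mod 2 = 1
  s[2] = (000111100001111)·(010001100011110) mod 2 = 0+0+0+0+0+1+1+0+0+0+0+1+1+1+0 mod 2 = 1
  s[3] = (000000011111111)·(010001100011110) mod 2 = 0+0+0+0+0+0+0+0+0+0+1+1+1+1+0 mod 2 = 0
Syndrome = 1110
Column 7 of H equals this syndrome → error at bit 7 (1-indexed).
Flip bit 7: 010001100011110 → 010001000011110
Extract data bits at positions {3,5,6,7,9,10,11,12,13,14,15}: 00100011110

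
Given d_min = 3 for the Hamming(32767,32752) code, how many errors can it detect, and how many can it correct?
Detection only: up to d_min − 1 = 2 errors.
Correction: up to ⌊(d_min − 1)/2⌋ = ⌊2/2⌋ = 1 errors.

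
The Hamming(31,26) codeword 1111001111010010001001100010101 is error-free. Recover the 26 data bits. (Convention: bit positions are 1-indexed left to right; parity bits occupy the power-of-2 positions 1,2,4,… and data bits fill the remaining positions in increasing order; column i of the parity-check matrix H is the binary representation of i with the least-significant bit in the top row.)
Parity bits occupy power-of-2 positions; data bits are at positions {3,5,6,7,9,10,11,12,13,14,15,17,18,19,20,21,22,23,24,25,26,27,28,29,30,31} (1-indexed).
Extract: c[3]=1 c[5]=0 c[6]=0 c[7]=1 c[9]=1 c[10]=1 c[11]=0 c[12]=1 c[13]=0 c[14]=0 c[15]=1 c[17]=0 c[18]=0 c[19]=1 c[20]=0 c[21]=0 c[22]=1 c[23]=1 c[24]=0 c[25]=0 c[26]=0 c[27]=1 c[28]=0 c[29]=1 c[30]=0 c[31]=1
Data = 10011101001001001100010101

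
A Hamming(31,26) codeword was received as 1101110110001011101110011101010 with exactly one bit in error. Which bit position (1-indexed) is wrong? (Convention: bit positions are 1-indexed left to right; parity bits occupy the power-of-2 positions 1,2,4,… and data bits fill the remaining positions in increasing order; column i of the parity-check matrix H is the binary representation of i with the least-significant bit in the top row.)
Syndrome s = H · r^T (mod 2), r = 1101110110001011101110011101010:
  s[0] = (1010101010101010101010101010101)·(1101110110001011101110011101010) mod 2 = 1+0+0+0+1+0+0+0+1+0+0+0+1+0+1+0+1+0+1+0+1+0+0+0+1+0+0+0+0+0+0 mod 2 = 1
  s[1] = (0110011001100110011001100110011)·(1101110110001011101110011101010) mod 2 = 0+1+0+0+0+1+0+0+0+0+0+0+0+0+1+0+0+0+1+0+0+0+0+0+0+1+0+0+0+1+0 mod 2 = 0
  s[2] = (0001111000011110000111100001111)·(1101110110001011101110011101010) mod 2 = 0+0+0+1+1+1+0+0+0+0+0+0+1+0+1+0+0+0+0+1+1+0+0+0+0+0+0+1+0+1+0 mod 2 = 1
  s[3] = (0000000111111110000000011111111)·(1101110110001011101110011101010) mod 2 = 0+0+0+0+0+0+0+1+1+0+0+0+1+0+1+0+0+0+0+0+0+0+0+1+1+1+0+1+0+1+0 mod 2 = 1
  s[4] = (0000000000000001111111111111111)·(1101110110001011101110011101010) mod 2 = 0+0+0+0+0+0+0+0+0+0+0+0+0+0+0+1+1+0+1+1+1+0+0+1+1+1+0+1+0+1+0 mod 2 = 0
Syndrome = 10110
Column i of H is the binary representation of i, so the syndrome is the binary index of the flipped bit.
Read s = 10110 with s[0] as LSB: 1·2^0 + 0·2^1 + 1·2^2 + 1·2^3 + 0·2^4 = 13.
Error is at bit position 13.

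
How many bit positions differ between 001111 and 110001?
XOR = 111110, count of 1s = 5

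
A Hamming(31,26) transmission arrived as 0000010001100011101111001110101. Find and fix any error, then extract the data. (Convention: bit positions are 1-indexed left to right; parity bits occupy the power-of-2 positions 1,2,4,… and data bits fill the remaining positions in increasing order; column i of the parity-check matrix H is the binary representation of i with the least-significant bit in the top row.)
Syndrome s = H · r^T (mod 2), r = 0000010001100011101111001110101:
  s[0] = (1010101010101010101010101010101)·(0000010001100011101111001110101) mod 2 = 0+0+0+0+0+0+0+0+0+0+1+0+0+0+1+0+1+0+1+0+1+0+0+0+1+0+1+0+1+0+1 mod 2 = 1
  s[1] = (0110011001100110011001100110011)·(0000010001100011101111001110101) mod 2 = 0+0+0+0+0+1+0+0+0+1+1+0+0+0+1+0+0+0+1+0+0+1+0+0+0+1+1+0+0+0+1 mod 2 = 1
  s[2] = (0001111000011110000111100001111)·(0000010001100011101111001110101) mod 2 = 0+0+0+0+0+1+0+0+0+0+0+0+0+0+1+0+0+0+0+1+1+1+0+0+0+0+0+0+1+0+1 mod 2 = 1
  s[3] = (0000000111111110000000011111111)·(0000010001100011101111001110101) mod 2 = 0+0+0+0+0+0+0+0+0+1+1+0+0+0+1+0+0+0+0+0+0+0+0+0+1+1+1+0+1+0+1 mod 2 = 0
  s[4] = (0000000000000001111111111111111)·(0000010001100011101111001110101) mod 2 = 0+0+0+0+0+0+0+0+0+0+0+0+0+0+0+1+1+0+1+1+1+1+0+0+1+1+1+0+1+0+1 mod 2 = 1
Syndrome = 11101
Column 23 of H equals this syndrome → error at bit 23 (1-indexed).
Flip bit 23: 0000010001100011101111001110101 → 0000010001100011101111101110101
Extract data bits at positions {3,5,6,7,9,10,11,12,13,14,15,17,18,19,20,21,22,23,24,25,26,27,28,29,30,31}: 00100110001101111101110101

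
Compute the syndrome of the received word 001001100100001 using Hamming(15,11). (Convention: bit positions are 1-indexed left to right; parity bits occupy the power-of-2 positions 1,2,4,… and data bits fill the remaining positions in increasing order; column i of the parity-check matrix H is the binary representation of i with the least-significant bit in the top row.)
Syndrome s = H · r^T (mod 2), r = 001001100100001:
  s[0] = (101010101010101)·(001001100100001) mod 2 = 0+0+1+0+0+0+1+0+0+0+0+0+0+0+1 mod 2 = 1
  s[1] = (011001100110011)·(001001100100001) mod 2 = 0+0+1+0+0+1+1+0+0+1+0+0+0+0+1 mod 2 = 1
  s[2] = (000111100001111)·(001001100100001) mod 2 = 0+0+0+0+0+1+1+0+0+0+0+0+0+0+1 mod 2 = 1
  s[3] = (000000011111111)·(001001100100001) mod 2 = 0+0+0+0+0+0+0+0+0+1+0+0+0+0+1 mod 2 = 0
Syndrome = 1110
Non-zero syndrome: error at position 7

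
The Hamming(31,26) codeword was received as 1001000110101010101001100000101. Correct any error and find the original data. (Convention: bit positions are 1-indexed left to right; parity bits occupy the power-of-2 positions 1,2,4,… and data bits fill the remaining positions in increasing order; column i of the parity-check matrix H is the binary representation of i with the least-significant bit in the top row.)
Syndrome s = H · r^T (mod 2), r = 1001000110101010101001100000101:
  s[0] = (1010101010101010101010101010101)·(1001000110101010101001100000101) mod 2 = 1+0+0+0+0+0+0+0+1+0+1+0+1+0+1+0+1+0+1+0+0+0+1+0+0+0+0+0+1+0+1 mod 2 = 0
  s[1] = (0110011001100110011001100110011)·(1001000110101010101001100000101) mod 2 = 0+0+0+0+0+0+0+0+0+0+1+0+0+0+1+0+0+0+1+0+0+1+1+0+0+0+0+0+0+0+1 mod 2 = 0
  s[2] = (0001111000011110000111100001111)·(1001000110101010101001100000101) mod 2 = 0+0+0+1+0+0+0+0+0+0+0+0+1+0+1+0+0+0+0+0+0+1+1+0+0+0+0+0+1+0+1 mod 2 = 1
  s[3] = (0000000111111110000000011111111)·(1001000110101010101001100000101) mod 2 = 0+0+0+0+0+0+0+1+1+0+1+0+1+0+1+0+0+0+0+0+0+0+0+0+0+0+0+0+1+0+1 mod 2 = 1
  s[4] = (0000000000000001111111111111111)·(1001000110101010101001100000101) mod 2 = 0+0+0+0+0+0+0+0+0+0+0+0+0+0+0+0+1+0+1+0+0+1+1+0+0+0+0+0+1+0+1 mod 2 = 0
Syndrome = 00110
Column 12 of H equals this syndrome → error at bit 12 (1-indexed).
Flip bit 12: 1001000110101010101001100000101 → 1001000110111010101001100000101
Extract data bits at positions {3,5,6,7,9,10,11,12,13,14,15,17,18,19,20,21,22,23,24,25,26,27,28,29,30,31}: 00001011101101001100000101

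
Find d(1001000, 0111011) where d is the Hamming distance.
XOR = 1110011, count of 1s = 5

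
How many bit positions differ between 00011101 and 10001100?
XOR = 10010001, count of 1s = 3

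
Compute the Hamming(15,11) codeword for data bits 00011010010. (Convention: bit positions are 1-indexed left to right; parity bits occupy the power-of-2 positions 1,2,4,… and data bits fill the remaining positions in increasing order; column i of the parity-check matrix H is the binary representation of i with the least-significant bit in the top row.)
Codeword c = d · G (mod 2), d = 00011010010:
  c[0] = d·G[:,0] = (00011010010)·(11011010101) mod 2 = 0+0+0+1+1+0+1+0+0+0+0 mod 2 = 1
  c[1] = d·G[:,1] = (00011010010)·(10110110011) mod 2 = 0+0+0+1+0+0+1+0+0+1+0 mod 2 = 1
  c[2] = d·G[:,2] = (00011010010)·(10000000000) mod 2 = 0+0+0+0+0+0+0+0+0+0+0 mod 2 = 0
  c[3] = d·G[:,3] = (00011010010)·(01110001111) mod 2 = 0+0+0+1+0+0+0+0+0+1+0 mod 2 = 0
  c[4] = d·G[:,4] = (00011010010)·(01000000000) mod 2 = 0+0+0+0+0+0+0+0+0+0+0 mod 2 = 0
  c[5] = d·G[:,5] = (00011010010)·(00100000000) mod 2 = 0+0+0+0+0+0+0+0+0+0+0 mod 2 = 0
  c[6] = d·G[:,6] = (00011010010)·(00010000000) mod 2 = 0+0+0+1+0+0+0+0+0+0+0 mod 2 = 1
  c[7] = d·G[:,7] = (00011010010)·(00001111111) mod 2 = 0+0+0+0+1+0+1+0+0+1+0 mod 2 = 1
  c[8] = d·G[:,8] = (00011010010)·(00001000000) mod 2 = 0+0+0+0+1+0+0+0+0+0+0 mod 2 = 1
  c[9] = d·G[:,9] = (00011010010)·(00000100000) mod 2 = 0+0+0+0+0+0+0+0+0+0+0 mod 2 = 0
  c[10] = d·G[:,10] = (00011010010)·(00000010000) mod 2 = 0+0+0+0+0+0+1+0+0+0+0 mod 2 = 1
  c[11] = d·G[:,11] = (00011010010)·(00000001000) mod 2 = 0+0+0+0+0+0+0+0+0+0+0 mod 2 = 0
  c[12] = d·G[:,12] = (00011010010)·(00000000100) mod 2 = 0+0+0+0+0+0+0+0+0+0+0 mod 2 = 0
  c[13] = d·G[:,13] = (00011010010)·(00000000010) mod 2 = 0+0+0+0+0+0+0+0+0+1+0 mod 2 = 1
  c[14] = d·G[:,14] = (00011010010)·(00000000001) mod 2 = 0+0+0+0+0+0+0+0+0+0+0 mod 2 = 0
Codeword = 110000111010010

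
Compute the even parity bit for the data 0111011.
Sum of data bits: 0+1+1+1+0+1+1 = 5.
5 mod 2 = 1, so parity bit = 1.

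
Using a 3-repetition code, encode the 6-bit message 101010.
Repeat each bit 3× and concatenate:
1→111  0→000  1→111  0→000  1→111  0→000
Codeword = 111000111000111000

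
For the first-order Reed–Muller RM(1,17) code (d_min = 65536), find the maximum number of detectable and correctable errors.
Detection only: up to d_min − 1 = 65535 errors.
Correction: up to ⌊(d_min − 1)/2⌋ = ⌊65535/2⌋ = 32767 errors.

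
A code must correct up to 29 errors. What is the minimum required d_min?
Correcting t errors requires d_min ≥ 2t + 1 = 2·29 + 1 = 59.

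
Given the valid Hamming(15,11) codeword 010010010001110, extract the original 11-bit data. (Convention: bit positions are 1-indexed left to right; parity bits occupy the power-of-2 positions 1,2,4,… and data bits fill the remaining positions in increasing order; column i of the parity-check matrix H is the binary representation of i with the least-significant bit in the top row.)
Parity bits occupy power-of-2 positions; data bits are at positions {3,5,6,7,9,10,11,12,13,14,15} (1-indexed).
Extract: c[3]=0 c[5]=1 c[6]=0 c[7]=0 c[9]=0 c[10]=0 c[11]=0 c[12]=1 c[13]=1 c[14]=1 c[15]=0
Data = 01000001110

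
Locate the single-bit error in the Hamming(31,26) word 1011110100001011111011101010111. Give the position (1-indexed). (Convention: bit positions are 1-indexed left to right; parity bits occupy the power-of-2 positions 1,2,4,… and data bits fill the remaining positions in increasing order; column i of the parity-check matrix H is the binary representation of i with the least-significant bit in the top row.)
Syndrome s = H · r^T (mod 2), r = 1011110100001011111011101010111:
  s[0] = (1010101010101010101010101010101)·(1011110100001011111011101010111) mod 2 = 1+0+1+0+1+0+0+0+0+0+0+0+1+0+1+0+1+0+1+0+1+0+1+0+1+0+1+0+1+0+1 mod 2 = 1
  s[1] = (0110011001100110011001100110011)·(1011110100001011111011101010111) mod 2 = 0+0+1+0+0+1+0+0+0+0+0+0+0+0+1+0+0+1+1+0+0+1+1+0+0+0+1+0+0+1+1 mod 2 = 0
  s[2] = (0001111000011110000111100001111)·(1011110100001011111011101010111) mod 2 = 0+0+0+1+1+1+0+0+0+0+0+0+1+0+1+0+0+0+0+0+1+1+1+0+0+0+0+0+1+1+1 mod 2 = 1
  s[3] = (0000000111111110000000011111111)·(1011110100001011111011101010111) mod 2 = 0+0+0+0+0+0+0+1+0+0+0+0+1+0+1+0+0+0+0+0+0+0+0+0+1+0+1+0+1+1+1 mod 2 = 0
  s[4] = (0000000000000001111111111111111)·(1011110100001011111011101010111) mod 2 = 0+0+0+0+0+0+0+0+0+0+0+0+0+0+0+1+1+1+1+0+1+1+1+0+1+0+1+0+1+1+1 mod 2 = 0
Syndrome = 10100
Column i of H is the binary representation of i, so the syndrome is the binary index of the flipped bit.
Read s = 10100 with s[0] as LSB: 1·2^0 + 0·2^1 + 1·2^2 + 0·2^3 + 0·2^4 = 5.
Error is at bit position 5.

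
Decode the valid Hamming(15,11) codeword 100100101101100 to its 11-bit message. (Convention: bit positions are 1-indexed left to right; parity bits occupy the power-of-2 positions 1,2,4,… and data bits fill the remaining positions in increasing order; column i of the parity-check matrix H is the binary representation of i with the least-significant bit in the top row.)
Parity bits occupy power-of-2 positions; data bits are at positions {3,5,6,7,9,10,11,12,13,14,15} (1-indexed).
Extract: c[3]=0 c[5]=0 c[6]=0 c[7]=1 c[9]=1 c[10]=1 c[11]=0 c[12]=1 c[13]=1 c[14]=0 c[15]=0
Data = 00011101100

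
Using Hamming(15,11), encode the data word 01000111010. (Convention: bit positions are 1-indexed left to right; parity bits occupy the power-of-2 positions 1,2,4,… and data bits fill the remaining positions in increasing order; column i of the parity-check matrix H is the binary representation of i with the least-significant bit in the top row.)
Codeword c = d · G (mod 2), d = 01000111010:
  c[0] = d·G[:,0] = (01000111010)·(11011010101) mod 2 = 0+1+0+0+0+0+1+0+0+0+0 mod 2 = 0
  c[1] = d·G[:,1] = (01000111010)·(10110110011) mod 2 = 0+0+0+0+0+1+1+0+0+1+0 mod 2 = 1
  c[2] = d·G[:,2] = (01000111010)·(10000000000) mod 2 = 0+0+0+0+0+0+0+0+0+0+0 mod 2 = 0
  c[3] = d·G[:,3] = (01000111010)·(01110001111) mod 2 = 0+1+0+0+0+0+0+1+0+1+0 mod 2 = 1
  c[4] = d·G[:,4] = (01000111010)·(01000000000) mod 2 = 0+1+0+0+0+0+0+0+0+0+0 mod 2 = 1
  c[5] = d·G[:,5] = (01000111010)·(00100000000) mod 2 = 0+0+0+0+0+0+0+0+0+0+0 mod 2 = 0
  c[6] = d·G[:,6] = (01000111010)·(00010000000) mod 2 = 0+0+0+0+0+0+0+0+0+0+0 mod 2 = 0
  c[7] = d·G[:,7] = (01000111010)·(00001111111) mod 2 = 0+0+0+0+0+1+1+1+0+1+0 mod 2 = 0
  c[8] = d·G[:,8] = (01000111010)·(00001000000) mod 2 = 0+0+0+0+0+0+0+0+0+0+0 mod 2 = 0
  c[9] = d·G[:,9] = (01000111010)·(00000100000) mod 2 = 0+0+0+0+0+1+0+0+0+0+0 mod 2 = 1
  c[10] = d·G[:,10] = (01000111010)·(00000010000) mod 2 = 0+0+0+0+0+0+1+0+0+0+0 mod 2 = 1
  c[11] = d·G[:,11] = (01000111010)·(00000001000) mod 2 = 0+0+0+0+0+0+0+1+0+0+0 mod 2 = 1
  c[12] = d·G[:,12] = (01000111010)·(00000000100) mod 2 = 0+0+0+0+0+0+0+0+0+0+0 mod 2 = 0
  c[13] = d·G[:,13] = (01000111010)·(00000000010) mod 2 = 0+0+0+0+0+0+0+0+0+1+0 mod 2 = 1
  c[14] = d·G[:,14] = (01000111010)·(00000000001) mod 2 = 0+0+0+0+0+0+0+0+0+0+0 mod 2 = 0
Codeword = 010110000111010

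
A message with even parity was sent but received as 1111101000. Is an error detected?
Sum of received bits: 1+1+1+1+1+0+1+0+0+0 = 6; 6 mod 2 = 0. Result is 0 → no error detected.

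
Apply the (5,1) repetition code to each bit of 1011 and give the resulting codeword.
Repeat each bit 5× and concatenate:
1→11111  0→00000  1→11111  1→11111
Codeword = 11111000001111111111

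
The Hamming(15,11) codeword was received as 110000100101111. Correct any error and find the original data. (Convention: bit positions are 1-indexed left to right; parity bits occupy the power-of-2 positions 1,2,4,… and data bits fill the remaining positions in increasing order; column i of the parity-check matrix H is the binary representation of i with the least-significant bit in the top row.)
Syndrome s = H · r^T (mod 2), r = 110000100101111:
  s[0] = (101010101010101)·(110000100101111) mod 2 = 1+0+0+0+0+0+1+0+0+0+0+0+1+0+1 mod 2 = 0
  s[1] = (011001100110011)·(110000100101111) mod 2 = 0+1+0+0+0+0+1+0+0+1+0+0+0+1+1 mod 2 = 1
  s[2] = (000111100001111)·(110000100101111) mod 2 = 0+0+0+0+0+0+1+0+0+0+0+1+1+1+1 mod 2 = 1
  s[3] = (000000011111111)·(110000100101111) mod 2 = 0+0+0+0+0+0+0+0+0+1+0+1+1+1+1 mod 2 = 1
Syndrome = 0111
Column 14 of H equals this syndrome → error at bit 14 (1-indexed).
Flip bit 14: 110000100101111 → 110000100101101
Extract data bits at positions {3,5,6,7,9,10,11,12,13,14,15}: 00010101101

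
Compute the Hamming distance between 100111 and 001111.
XOR = 101000, count of 1s = 2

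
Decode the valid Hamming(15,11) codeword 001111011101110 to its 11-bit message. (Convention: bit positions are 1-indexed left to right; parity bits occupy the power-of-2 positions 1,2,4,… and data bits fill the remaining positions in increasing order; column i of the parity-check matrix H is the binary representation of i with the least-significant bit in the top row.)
Parity bits occupy power-of-2 positions; data bits are at positions {3,5,6,7,9,10,11,12,13,14,15} (1-indexed).
Extract: c[3]=1 c[5]=1 c[6]=1 c[7]=0 c[9]=1 c[10]=1 c[11]=0 c[12]=1 c[13]=1 c[14]=1 c[15]=0
Data = 11101101110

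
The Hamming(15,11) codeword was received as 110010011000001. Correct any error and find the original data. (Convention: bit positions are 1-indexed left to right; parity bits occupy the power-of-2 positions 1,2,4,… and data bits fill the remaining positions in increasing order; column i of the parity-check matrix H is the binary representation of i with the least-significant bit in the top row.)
Syndrome s = H · r^T (mod 2), r = 110010011000001:
  s[0] = (101010101010101)·(110010011000001) mod 2 = 1+0+0+0+1+0+0+0+1+0+0+0+0+0+1 mod 2 = 0
  s[1] = (011001100110011)·(110010011000001) mod 2 = 0+1+0+0+0+0+0+0+0+0+0+0+0+0+1 mod 2 = 0
  s[2] = (000111100001111)·(110010011000001) mod 2 = 0+0+0+0+1+0+0+0+0+0+0+0+0+0+1 mod 2 = 0
  s[3] = (000000011111111)·(110010011000001) mod 2 = 0+0+0+0+0+0+0+1+1+0+0+0+0+0+1 mod 2 = 1
Syndrome = 0001
Column 8 of H equals this syndrome → error at bit 8 (1-indexed).
Flip bit 8: 110010011000001 → 110010001000001
Extract data bits at positions {3,5,6,7,9,10,11,12,13,14,15}: 01001000001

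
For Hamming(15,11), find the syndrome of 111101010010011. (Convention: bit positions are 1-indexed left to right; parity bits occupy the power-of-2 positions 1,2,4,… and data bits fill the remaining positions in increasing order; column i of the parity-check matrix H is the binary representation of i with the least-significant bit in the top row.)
Syndrome s = H · r^T (mod 2), r = 111101010010011:
  s[0] = (101010101010101)·(111101010010011) mod 2 = 1+0+1+0+0+0+0+0+0+0+1+0+0+0+1 mod 2 = 0
  s[1] = (011001100110011)·(111101010010011) mod 2 = 0+1+1+0+0+1+0+0+0+0+1+0+0+1+1 mod 2 = 0
  s[2] = (000111100001111)·(111101010010011) mod 2 = 0+0+0+1+0+1+0+0+0+0+0+0+0+1+1 mod 2 = 0
  s[3] = (000000011111111)·(111101010010011) mod 2 = 0+0+0+0+0+0+0+1+0+0+1+0+0+1+1 mod 2 = 0
Syndrome = 0000
s = 0: no error detected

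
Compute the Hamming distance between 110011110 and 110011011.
XOR = 000000101, count of 1s = 2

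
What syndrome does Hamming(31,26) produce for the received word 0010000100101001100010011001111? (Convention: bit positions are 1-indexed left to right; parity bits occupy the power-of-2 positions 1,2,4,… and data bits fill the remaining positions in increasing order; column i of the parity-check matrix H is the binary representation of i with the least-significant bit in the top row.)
Syndrome s = H · r^T (mod 2), r = 0010000100101001100010011001111:
  s[0] = (1010101010101010101010101010101)·(0010000100101001100010011001111) mod 2 = 0+0+1+0+0+0+0+0+0+0+1+0+1+0+0+0+1+0+0+0+1+0+0+0+1+0+0+0+1+0+1 mod 2 = 0
  s[1] = (0110011001100110011001100110011)·(0010000100101001100010011001111) mod 2 = 0+0+1+0+0+0+0+0+0+0+1+0+0+0+0+0+0+0+0+0+0+0+0+0+0+0+0+0+0+1+1 mod 2 = 0
  s[2] = (0001111000011110000111100001111)·(0010000100101001100010011001111) mod 2 = 0+0+0+0+0+0+0+0+0+0+0+0+1+0+0+0+0+0+0+0+1+0+0+0+0+0+0+1+1+1+1 mod 2 = 0
  s[3] = (0000000111111110000000011111111)·(0010000100101001100010011001111) mod 2 = 0+0+0+0+0+0+0+1+0+0+1+0+1+0+0+0+0+0+0+0+0+0+0+1+1+0+0+1+1+1+1 mod 2 = 1
  s[4] = (0000000000000001111111111111111)·(0010000100101001100010011001111) mod 2 = 0+0+0+0+0+0+0+0+0+0+0+0+0+0+0+1+1+0+0+0+1+0+0+1+1+0+0+1+1+1+1 mod 2 = 1
Syndrome = 00011
Non-zero syndrome: error at position 24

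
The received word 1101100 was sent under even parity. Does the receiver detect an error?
Sum of received bits: 1+1+0+1+1+0+0 = 4; 4 mod 2 = 0. Result is 0 → no error detected.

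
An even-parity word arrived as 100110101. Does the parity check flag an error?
Sum of received bits: 1+0+0+1+1+0+1+0+1 = 5; 5 mod 2 = 1. Result is 1 ≠ 0 → error detected.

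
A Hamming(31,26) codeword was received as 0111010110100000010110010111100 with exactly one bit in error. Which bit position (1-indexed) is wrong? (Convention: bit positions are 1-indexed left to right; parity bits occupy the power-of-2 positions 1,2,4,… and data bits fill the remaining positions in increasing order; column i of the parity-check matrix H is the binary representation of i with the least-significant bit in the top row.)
Syndrome s = H · r^T (mod 2), r = 0111010110100000010110010111100:
  s[0] = (1010101010101010101010101010101)·(0111010110100000010110010111100) mod 2 = 0+0+1+0+0+0+0+0+1+0+1+0+0+0+0+0+0+0+0+0+1+0+0+0+0+0+1+0+1+0+0 mod 2 = 0
  s[1] = (0110011001100110011001100110011)·(0111010110100000010110010111100) mod 2 = 0+1+1+0+0+1+0+0+0+0+1+0+0+0+0+0+0+1+0+0+0+0+0+0+0+1+1+0+0+0+0 mod 2 = 1
  s[2] = (0001111000011110000111100001111)·(0111010110100000010110010111100) mod 2 = 0+0+0+1+0+1+0+0+0+0+0+0+0+0+0+0+0+0+0+1+1+0+0+0+0+0+0+1+1+0+0 mod 2 = 0
  s[3] = (0000000111111110000000011111111)·(0111010110100000010110010111100) mod 2 = 0+0+0+0+0+0+0+1+1+0+1+0+0+0+0+0+0+0+0+0+0+0+0+1+0+1+1+1+1+0+0 mod 2 = 0
  s[4] = (0000000000000001111111111111111)·(0111010110100000010110010111100) mod 2 = 0+0+0+0+0+0+0+0+0+0+0+0+0+0+0+0+0+1+0+1+1+0+0+1+0+1+1+1+1+0+0 mod 2 = 0
Syndrome = 01000
Column i of H is the binary representation of i, so the syndrome is the binary index of the flipped bit.
Read s = 01000 with s[0] as LSB: 0·2^0 + 1·2^1 + 0·2^2 + 0·2^3 + 0·2^4 = 2.
Error is at bit position 2.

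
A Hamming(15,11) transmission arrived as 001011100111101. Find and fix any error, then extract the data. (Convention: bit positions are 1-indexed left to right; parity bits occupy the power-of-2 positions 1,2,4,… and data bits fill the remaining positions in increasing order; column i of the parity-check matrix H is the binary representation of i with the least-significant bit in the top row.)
Syndrome s = H · r^T (mod 2), r = 001011100111101:
  s[0] = (101010101010101)·(001011100111101) mod 2 = 0+0+1+0+1+0+1+0+0+0+1+0+1+0+1 mod 2 = 0
  s[1] = (011001100110011)·(001011100111101) mod 2 = 0+0+1+0+0+1+1+0+0+1+1+0+0+0+1 mod 2 = 0
  s[2] = (000111100001111)·(001011100111101) mod 2 = 0+0+0+0+1+1+1+0+0+0+0+1+1+0+1 mod 2 = 0
  s[3] = (000000011111111)·(001011100111101) mod 2 = 0+0+0+0+0+0+0+0+0+1+1+1+1+0+1 mod 2 = 1
Syndrome = 0001
Column 8 of H equals this syndrome → error at bit 8 (1-indexed).
Flip bit 8: 001011100111101 → 001011110111101
Extract data bits at positions {3,5,6,7,9,10,11,12,13,14,15}: 11110111101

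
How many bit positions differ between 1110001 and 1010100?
XOR = 0100101, count of 1s = 3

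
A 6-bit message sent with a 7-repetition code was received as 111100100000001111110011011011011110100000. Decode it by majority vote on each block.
Split into 7-bit blocks and majority-vote each:
  block 1 = 1111001: 5 ones, 2 zeros → 1
  block 2 = 0000000: 0 ones, 7 zeros → 0
  block 3 = 1111110: 6 ones, 1 zeros → 1
  block 4 = 0110110: 4 ones, 3 zeros → 1
  block 5 = 1101111: 6 ones, 1 zeros → 1
  block 6 = 0100000: 1 ones, 6 zeros → 0
Decoded = 101110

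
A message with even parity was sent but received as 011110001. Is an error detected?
Sum of received bits: 0+1+1+1+1+0+0+0+1 = 5; 5 mod 2 = 1. Result is 1 ≠ 0 → error detected.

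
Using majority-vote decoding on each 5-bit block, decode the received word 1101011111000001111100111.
Split into 5-bit blocks and majority-vote each:
  block 1 = 11010: 3 ones, 2 zeros → 1
  block 2 = 11111: 5 ones, 0 zeros → 1
  block 3 = 00000: 0 ones, 5 zeros → 0
  block 4 = 11111: 5 ones, 0 zeros → 1
  block 5 = 00111: 3 ones, 2 zeros → 1
Decoded = 11011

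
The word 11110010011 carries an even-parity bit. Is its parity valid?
Sum of all bits: 1+1+1+1+0+0+1+0+0+1+1 = 7; 7 mod 2 = 1. Result is 1 → parity error detected.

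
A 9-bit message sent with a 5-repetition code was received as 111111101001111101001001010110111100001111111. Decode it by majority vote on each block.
Split into 5-bit blocks and majority-vote each:
  block 1 = 11111: 5 ones, 0 zeros → 1
  block 2 = 11010: 3 ones, 2 zeros → 1
  block 3 = 01111: 4 ones, 1 zeros → 1
  block 4 = 10100: 2 ones, 3 zeros → 0
  block 5 = 10010: 2 ones, 3 zeros → 0
  block 6 = 10110: 3 ones, 2 zeros → 1
  block 7 = 11110: 4 ones, 1 zeros → 1
  block 8 = 00011: 2 ones, 3 zeros → 0
  block 9 = 11111: 5 ones, 0 zeros → 1
Decoded = 111001101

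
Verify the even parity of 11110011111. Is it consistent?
Sum of all bits: 1+1+1+1+0+0+1+1+1+1+1 = 9; 9 mod 2 = 1. Result is 1 → parity error detected.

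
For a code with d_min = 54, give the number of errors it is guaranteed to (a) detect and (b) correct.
(a) Detection requires d_min ≥ e+1, so e ≤ d_min − 1 = 53.
(b) Correction requires d_min ≥ 2t+1, so t ≤ ⌊(d_min − 1)/2⌋ = ⌊53/2⌋ = 26.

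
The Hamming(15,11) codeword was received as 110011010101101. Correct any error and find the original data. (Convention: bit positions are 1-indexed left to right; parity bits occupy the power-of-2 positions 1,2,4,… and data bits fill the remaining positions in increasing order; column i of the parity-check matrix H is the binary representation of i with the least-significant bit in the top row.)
Syndrome s = H · r^T (mod 2), r = 110011010101101:
  s[0] = (101010101010101)·(110011010101101) mod 2 = 1+0+0+0+1+0+0+0+0+0+0+0+1+0+1 mod 2 = 0
  s[1] = (011001100110011)·(110011010101101) mod 2 = 0+1+0+0+0+1+0+0+0+1+0+0+0+0+1 mod 2 = 0
  s[2] = (000111100001111)·(110011010101101) mod 2 = 0+0+0+0+1+1+0+0+0+0+0+1+1+0+1 mod 2 = 1
  s[3] = (000000011111111)·(110011010101101) mod 2 = 0+0+0+0+0+0+0+1+0+1+0+1+1+0+1 mod 2 = 1
Syndrome = 0011
Column 12 of H equals this syndrome → error at bit 12 (1-indexed).
Flip bit 12: 110011010101101 → 110011010100101
Extract data bits at positions {3,5,6,7,9,10,11,12,13,14,15}: 01100100101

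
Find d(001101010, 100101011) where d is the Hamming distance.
XOR = 101000001, count of 1s = 3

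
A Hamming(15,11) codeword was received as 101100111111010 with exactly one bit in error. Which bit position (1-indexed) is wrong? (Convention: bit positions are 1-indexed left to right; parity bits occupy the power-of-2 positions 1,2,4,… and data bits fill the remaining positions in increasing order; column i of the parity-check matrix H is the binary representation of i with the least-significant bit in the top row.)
Syndrome s = H · r^T (mod 2), r = 101100111111010:
  s[0] = (101010101010101)·(101100111111010) mod 2 = 1+0+1+0+0+0+1+0+1+0+1+0+0+0+0 mod 2 = 1
  s[1] = (011001100110011)·(101100111111010) mod 2 = 0+0+1+0+0+0+1+0+0+1+1+0+0+1+0 mod 2 = 1
  s[2] = (000111100001111)·(101100111111010) mod 2 = 0+0+0+1+0+0+1+0+0+0+0+1+0+1+0 mod 2 = 0
  s[3] = (000000011111111)·(101100111111010) mod 2 = 0+0+0+0+0+0+0+1+1+1+1+1+0+1+0 mod 2 = 0
Syndrome = 1100
Column i of H is the binary representation of i, so the syndrome is the binary index of the flipped bit.
Read s = 1100 with s[0] as LSB: 1·2^0 + 1·2^1 + 0·2^2 + 0·2^3 = 3.
Error is at bit position 3.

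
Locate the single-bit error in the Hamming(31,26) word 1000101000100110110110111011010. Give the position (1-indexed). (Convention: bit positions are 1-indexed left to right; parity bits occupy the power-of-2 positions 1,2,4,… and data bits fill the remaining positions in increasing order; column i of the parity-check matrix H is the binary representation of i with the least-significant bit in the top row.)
Syndrome s = H · r^T (mod 2), r = 1000101000100110110110111011010:
  s[0] = (1010101010101010101010101010101)·(1000101000100110110110111011010) mod 2 = 1+0+0+0+1+0+1+0+0+0+1+0+0+0+1+0+1+0+0+0+1+0+1+0+1+0+1+0+0+0+0 mod 2 = 0
  s[1] = (0110011001100110011001100110011)·(1000101000100110110110111011010) mod 2 = 0+0+0+0+0+0+1+0+0+0+1+0+0+1+1+0+0+1+0+0+0+0+1+0+0+0+1+0+0+1+0 mod 2 = 0
  s[2] = (0001111000011110000111100001111)·(1000101000100110110110111011010) mod 2 = 0+0+0+0+1+0+1+0+0+0+0+0+0+1+1+0+0+0+0+1+1+0+1+0+0+0+0+1+0+1+0 mod 2 = 1
  s[3] = (0000000111111110000000011111111)·(1000101000100110110110111011010) mod 2 = 0+0+0+0+0+0+0+0+0+0+1+0+0+1+1+0+0+0+0+0+0+0+0+1+1+0+1+1+0+1+0 mod 2 = 0
  s[4] = (0000000000000001111111111111111)·(1000101000100110110110111011010) mod 2 = 0+0+0+0+0+0+0+0+0+0+0+0+0+0+0+0+1+1+0+1+1+0+1+1+1+0+1+1+0+1+0 mod 2 = 0
Syndrome = 00100
Column i of H is the binary representation of i, so the syndrome is the binary index of the flipped bit.
Read s = 00100 with s[0] as LSB: 0·2^0 + 0·2^1 + 1·2^2 + 0·2^3 + 0·2^4 = 4.
Error is at bit position 4.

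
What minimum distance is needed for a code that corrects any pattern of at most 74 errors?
Correcting t errors requires d_min ≥ 2t + 1 = 2·74 + 1 = 149.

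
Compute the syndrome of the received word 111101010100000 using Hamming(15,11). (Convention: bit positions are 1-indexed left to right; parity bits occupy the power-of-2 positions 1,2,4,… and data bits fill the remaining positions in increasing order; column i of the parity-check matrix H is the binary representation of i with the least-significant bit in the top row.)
Syndrome s = H · r^T (mod 2), r = 111101010100000:
  s[0] = (101010101010101)·(111101010100000) mod 2 = 1+0+1+0+0+0+0+0+0+0+0+0+0+0+0 mod 2 = 0
  s[1] = (011001100110011)·(111101010100000) mod 2 = 0+1+1+0+0+1+0+0+0+1+0+0+0+0+0 mod 2 = 0
  s[2] = (000111100001111)·(111101010100000) mod 2 = 0+0+0+1+0+1+0+0+0+0+0+0+0+0+0 mod 2 = 0
  s[3] = (000000011111111)·(111101010100000) mod 2 = 0+0+0+0+0+0+0+1+0+1+0+0+0+0+0 mod 2 = 0
Syndrome = 0000
s = 0: no error detected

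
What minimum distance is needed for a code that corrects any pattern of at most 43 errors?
Correcting t errors requires d_min ≥ 2t + 1 = 2·43 + 1 = 87.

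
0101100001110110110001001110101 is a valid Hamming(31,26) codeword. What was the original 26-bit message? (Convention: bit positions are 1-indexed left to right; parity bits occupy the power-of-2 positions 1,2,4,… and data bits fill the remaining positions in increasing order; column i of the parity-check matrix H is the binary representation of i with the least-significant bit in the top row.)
Parity bits occupy power-of-2 positions; data bits are at positions {3,5,6,7,9,10,11,12,13,14,15,17,18,19,20,21,22,23,24,25,26,27,28,29,30,31} (1-indexed).
Extract: c[3]=0 c[5]=1 c[6]=0 c[7]=0 c[9]=0 c[10]=1 c[11]=1 c[12]=1 c[13]=0 c[14]=1 c[15]=1 c[17]=1 c[18]=1 c[19]=0 c[20]=0 c[21]=0 c[22]=1 c[23]=0 c[24]=0 c[25]=1 c[26]=1 c[27]=1 c[28]=0 c[29]=1 c[30]=0 c[31]=1
Data = 01000111011110001001110101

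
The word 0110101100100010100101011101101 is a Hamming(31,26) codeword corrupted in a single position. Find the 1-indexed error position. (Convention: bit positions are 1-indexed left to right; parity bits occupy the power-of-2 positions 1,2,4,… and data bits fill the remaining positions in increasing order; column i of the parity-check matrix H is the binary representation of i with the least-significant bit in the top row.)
Syndrome s = H · r^T (mod 2), r = 0110101100100010100101011101101:
  s[0] = (1010101010101010101010101010101)·(0110101100100010100101011101101) mod 2 = 0+0+1+0+1+0+1+0+0+0+1+0+0+0+1+0+1+0+0+0+0+0+0+0+1+0+0+0+1+0+1 mod 2 = 1
  s[1] = (0110011001100110011001100110011)·(0110101100100010100101011101101) mod 2 = 0+1+1+0+0+0+1+0+0+0+1+0+0+0+1+0+0+0+0+0+0+1+0+0+0+1+0+0+0+0+1 mod 2 = 0
  s[2] = (0001111000011110000111100001111)·(0110101100100010100101011101101) mod 2 = 0+0+0+0+1+0+1+0+0+0+0+0+0+0+1+0+0+0+0+1+0+1+0+0+0+0+0+1+1+0+1 mod 2 = 0
  s[3] = (0000000111111110000000011111111)·(0110101100100010100101011101101) mod 2 = 0+0+0+0+0+0+0+1+0+0+1+0+0+0+1+0+0+0+0+0+0+0+0+1+1+1+0+1+1+0+1 mod 2 = 1
  s[4] = (0000000000000001111111111111111)·(0110101100100010100101011101101) mod 2 = 0+0+0+0+0+0+0+0+0+0+0+0+0+0+0+0+1+0+0+1+0+1+0+1+1+1+0+1+1+0+1 mod 2 = 1
Syndrome = 10011
Column i of H is the binary representation of i, so the syndrome is the binary index of the flipped bit.
Read s = 10011 with s[0] as LSB: 1·2^0 + 0·2^1 + 0·2^2 + 1·2^3 + 1·2^4 = 25.
Error is at bit position 25.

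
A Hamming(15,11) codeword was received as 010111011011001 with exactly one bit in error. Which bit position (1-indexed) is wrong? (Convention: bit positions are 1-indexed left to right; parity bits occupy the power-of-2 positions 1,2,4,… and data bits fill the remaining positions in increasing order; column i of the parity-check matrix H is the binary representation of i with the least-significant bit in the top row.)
Syndrome s = H · r^T (mod 2), r = 010111011011001:
  s[0] = (101010101010101)·(010111011011001) mod 2 = 0+0+0+0+1+0+0+0+1+0+1+0+0+0+1 mod 2 = 0
  s[1] = (011001100110011)·(010111011011001) mod 2 = 0+1+0+0+0+1+0+0+0+0+1+0+0+0+1 mod 2 = 0
  s[2] = (000111100001111)·(010111011011001) mod 2 = 0+0+0+1+1+1+0+0+0+0+0+1+0+0+1 mod 2 = 1
  s[3] = (000000011111111)·(010111011011001) mod 2 = 0+0+0+0+0+0+0+1+1+0+1+1+0+0+1 mod 2 = 1
Syndrome = 0011
Column i of H is the binary representation of i, so the syndrome is the binary index of the flipped bit.
Read s = 0011 with s[0] as LSB: 0·2^0 + 0·2^1 + 1·2^2 + 1·2^3 = 12.
Error is at bit position 12.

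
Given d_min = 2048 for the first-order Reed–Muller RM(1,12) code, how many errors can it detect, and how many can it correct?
Detection only: up to d_min − 1 = 2047 errors.
Correction: up to ⌊(d_min − 1)/2⌋ = ⌊2047/2⌋ = 1023 errors.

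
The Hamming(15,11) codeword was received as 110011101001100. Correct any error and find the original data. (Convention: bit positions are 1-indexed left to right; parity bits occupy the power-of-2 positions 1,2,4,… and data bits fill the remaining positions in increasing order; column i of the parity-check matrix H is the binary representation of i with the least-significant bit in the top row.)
Syndrome s = H · r^T (mod 2), r = 110011101001100:
  s[0] = (101010101010101)·(110011101001100) mod 2 = 1+0+0+0+1+0+1+0+1+0+0+0+1+0+0 mod 2 = 1
  s[1] = (011001100110011)·(110011101001100) mod 2 = 0+1+0+0+0+1+1+0+0+0+0+0+0+0+0 mod 2 = 1
  s[2] = (000111100001111)·(110011101001100) mod 2 = 0+0+0+0+1+1+1+0+0+0+0+1+1+0+0 mod 2 = 1
  s[3] = (000000011111111)·(110011101001100) mod 2 = 0+0+0+0+0+0+0+0+1+0+0+1+1+0+0 mod 2 = 1
Syndrome = 1111
Column 15 of H equals this syndrome → error at bit 15 (1-indexed).
Flip bit 15: 110011101001100 → 110011101001101
Extract data bits at positions {3,5,6,7,9,10,11,12,13,14,15}: 01111001101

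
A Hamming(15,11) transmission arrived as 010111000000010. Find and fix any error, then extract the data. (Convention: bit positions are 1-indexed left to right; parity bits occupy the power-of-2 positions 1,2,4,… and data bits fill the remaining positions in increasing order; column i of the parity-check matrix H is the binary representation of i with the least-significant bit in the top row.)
Syndrome s = H · r^T (mod 2), r = 010111000000010:
  s[0] = (101010101010101)·(010111000000010) mod 2 = 0+0+0+0+1+0+0+0+0+0+0+0+0+0+0 mod 2 = 1
  s[1] = (011001100110011)·(010111000000010) mod 2 = 0+1+0+0+0+1+0+0+0+0+0+0+0+1+0 mod 2 = 1
  s[2] = (000111100001111)·(010111000000010) mod 2 = 0+0+0+1+1+1+0+0+0+0+0+0+0+1+0 mod 2 = 0
  s[3] = (000000011111111)·(010111000000010) mod 2 = 0+0+0+0+0+0+0+0+0+0+0+0+0+1+0 mod 2 = 1
Syndrome = 1101
Column 11 of H equals this syndrome → error at bit 11 (1-indexed).
Flip bit 11: 010111000000010 → 010111000010010
Extract data bits at positions {3,5,6,7,9,10,11,12,13,14,15}: 01100010010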